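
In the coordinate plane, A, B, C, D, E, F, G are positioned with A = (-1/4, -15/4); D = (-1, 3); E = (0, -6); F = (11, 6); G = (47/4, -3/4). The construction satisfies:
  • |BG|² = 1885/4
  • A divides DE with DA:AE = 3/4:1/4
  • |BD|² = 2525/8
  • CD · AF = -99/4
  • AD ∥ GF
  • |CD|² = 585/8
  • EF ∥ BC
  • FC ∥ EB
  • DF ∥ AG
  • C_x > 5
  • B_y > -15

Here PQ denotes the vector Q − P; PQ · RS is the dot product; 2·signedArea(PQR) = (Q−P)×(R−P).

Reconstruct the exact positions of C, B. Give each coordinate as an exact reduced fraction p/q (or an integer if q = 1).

1. C_x = 23/4  [line -45/4·x + -39/4·y + 171/4 = 0 ∩ |CD|² = 585/8]
2. C_y = -9/4  [line -45/4·x + -39/4·y + 171/4 = 0 ∩ |CD|² = 585/8]
   → C = (23/4, -9/4)
3. B_x = -21/4  [EF ∥ BC ∩ FC ∥ EB]
4. B_y = -57/4  [EF ∥ BC ∩ FC ∥ EB]
   → B = (-21/4, -57/4)

B = (-21/4, -57/4)
C = (23/4, -9/4)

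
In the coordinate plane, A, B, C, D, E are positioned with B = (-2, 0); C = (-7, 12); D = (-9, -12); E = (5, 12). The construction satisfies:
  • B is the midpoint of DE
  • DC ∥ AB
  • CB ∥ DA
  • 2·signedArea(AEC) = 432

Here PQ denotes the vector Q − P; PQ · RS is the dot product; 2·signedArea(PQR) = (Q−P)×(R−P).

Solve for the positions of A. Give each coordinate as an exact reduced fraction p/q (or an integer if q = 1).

A = (-4, -24)

1. A_x = -4  [DC ∥ AB ∩ CB ∥ DA]
2. A_y = -24  [DC ∥ AB ∩ CB ∥ DA]
   → A = (-4, -24)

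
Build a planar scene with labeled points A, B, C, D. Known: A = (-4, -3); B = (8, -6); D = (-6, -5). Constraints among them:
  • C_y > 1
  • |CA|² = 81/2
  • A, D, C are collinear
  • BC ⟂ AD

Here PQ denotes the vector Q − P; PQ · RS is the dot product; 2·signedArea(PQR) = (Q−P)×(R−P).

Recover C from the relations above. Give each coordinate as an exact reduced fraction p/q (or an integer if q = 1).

1. C_x = 1/2  [A, D, C are collinear ∩ BC ⟂ AD]
2. C_y = 3/2  [A, D, C are collinear ∩ BC ⟂ AD]
   → C = (1/2, 3/2)

C = (1/2, 3/2)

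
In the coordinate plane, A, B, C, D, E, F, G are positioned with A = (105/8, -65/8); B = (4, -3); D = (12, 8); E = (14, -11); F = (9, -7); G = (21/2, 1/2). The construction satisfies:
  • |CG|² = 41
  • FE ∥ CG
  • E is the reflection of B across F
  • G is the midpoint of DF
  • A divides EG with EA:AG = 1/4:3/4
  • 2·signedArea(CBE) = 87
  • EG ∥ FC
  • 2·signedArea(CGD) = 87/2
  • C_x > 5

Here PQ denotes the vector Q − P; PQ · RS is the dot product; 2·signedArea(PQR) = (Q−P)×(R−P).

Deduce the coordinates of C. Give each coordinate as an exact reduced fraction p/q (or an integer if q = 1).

C = (11/2, 9/2)

1. C_x = 11/2  [FE ∥ CG ∩ EG ∥ FC]
2. C_y = 9/2  [FE ∥ CG ∩ EG ∥ FC]
   → C = (11/2, 9/2)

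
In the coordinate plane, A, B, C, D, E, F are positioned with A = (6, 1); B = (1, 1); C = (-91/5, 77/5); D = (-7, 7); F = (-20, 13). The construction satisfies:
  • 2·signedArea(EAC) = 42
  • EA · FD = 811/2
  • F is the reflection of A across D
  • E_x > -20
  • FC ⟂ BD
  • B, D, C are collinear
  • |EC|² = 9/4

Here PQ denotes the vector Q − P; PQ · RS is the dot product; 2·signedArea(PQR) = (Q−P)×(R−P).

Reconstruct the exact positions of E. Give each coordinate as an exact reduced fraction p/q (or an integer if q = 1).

E = (-191/10, 71/5)

1. E_x = -191/10  [2·signedArea(EAC) = 42 ∩ EA · FD = 811/2]
2. E_y = 71/5  [2·signedArea(EAC) = 42 ∩ EA · FD = 811/2]
   → E = (-191/10, 71/5)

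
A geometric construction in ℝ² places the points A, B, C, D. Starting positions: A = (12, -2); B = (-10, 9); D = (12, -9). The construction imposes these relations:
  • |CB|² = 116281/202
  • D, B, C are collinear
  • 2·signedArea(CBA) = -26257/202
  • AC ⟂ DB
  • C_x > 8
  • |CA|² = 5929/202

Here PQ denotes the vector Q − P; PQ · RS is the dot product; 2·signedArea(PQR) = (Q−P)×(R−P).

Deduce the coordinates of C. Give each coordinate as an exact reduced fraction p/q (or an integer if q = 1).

C = (1731/202, -1251/202)

1. C_x = 1731/202  [D, B, C are collinear ∩ AC ⟂ DB]
2. C_y = -1251/202  [D, B, C are collinear ∩ AC ⟂ DB]
   → C = (1731/202, -1251/202)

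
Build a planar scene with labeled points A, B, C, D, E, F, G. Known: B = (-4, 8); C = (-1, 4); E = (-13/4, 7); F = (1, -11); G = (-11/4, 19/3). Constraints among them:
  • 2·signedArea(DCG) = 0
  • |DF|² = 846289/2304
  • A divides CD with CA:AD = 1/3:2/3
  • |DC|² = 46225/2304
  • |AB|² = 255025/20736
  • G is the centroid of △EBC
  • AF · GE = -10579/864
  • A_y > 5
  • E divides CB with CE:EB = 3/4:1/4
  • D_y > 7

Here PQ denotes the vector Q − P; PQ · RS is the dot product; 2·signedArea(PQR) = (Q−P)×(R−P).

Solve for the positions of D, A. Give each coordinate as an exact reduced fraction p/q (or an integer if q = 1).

A = (-91/48, 187/36)
D = (-59/16, 91/12)

1. D_x = -59/16  [line -7/3·x + -7/4·y + 14/3 = 0 ∩ |DF|² = 846289/2304]
2. D_y = 91/12  [line -7/3·x + -7/4·y + 14/3 = 0 ∩ |DF|² = 846289/2304]
   → D = (-59/16, 91/12)
3. A_x = -91/48  [A divides CD with CA:AD = 1/3:2/3]
4. A_y = 187/36  [A divides CD with CA:AD = 1/3:2/3]
   → A = (-91/48, 187/36)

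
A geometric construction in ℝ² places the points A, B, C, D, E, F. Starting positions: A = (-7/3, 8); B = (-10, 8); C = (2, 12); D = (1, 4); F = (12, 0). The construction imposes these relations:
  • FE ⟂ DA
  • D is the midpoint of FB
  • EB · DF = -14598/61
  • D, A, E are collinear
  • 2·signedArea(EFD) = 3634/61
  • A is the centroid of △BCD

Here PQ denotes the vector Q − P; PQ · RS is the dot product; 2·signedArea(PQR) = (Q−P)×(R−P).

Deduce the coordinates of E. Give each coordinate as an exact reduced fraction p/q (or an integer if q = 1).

E = (456/61, -230/61)

1. E_x = 456/61  [D, A, E are collinear ∩ FE ⟂ DA]
2. E_y = -230/61  [D, A, E are collinear ∩ FE ⟂ DA]
   → E = (456/61, -230/61)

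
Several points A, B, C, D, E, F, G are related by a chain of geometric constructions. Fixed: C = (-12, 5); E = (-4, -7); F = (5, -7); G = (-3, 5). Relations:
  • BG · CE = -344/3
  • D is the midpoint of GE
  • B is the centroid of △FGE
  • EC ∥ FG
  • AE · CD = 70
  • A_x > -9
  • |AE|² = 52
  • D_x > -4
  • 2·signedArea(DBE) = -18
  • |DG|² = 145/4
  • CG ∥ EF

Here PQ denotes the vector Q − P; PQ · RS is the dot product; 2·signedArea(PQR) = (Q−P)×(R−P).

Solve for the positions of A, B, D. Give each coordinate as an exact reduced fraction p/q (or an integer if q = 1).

1. B_x = -2/3  [B is the centroid of △FGE]
2. B_y = -3  [B is the centroid of △FGE]
   → B = (-2/3, -3)
3. D_x = -7/2  [D is the midpoint of GE]
4. D_y = -1  [D is the midpoint of GE]
   → D = (-7/2, -1)
5. A_x = -8  [line -17/2·x + 6·y + -62 = 0 ∩ |AE|² = 52]
6. A_y = -1  [line -17/2·x + 6·y + -62 = 0 ∩ |AE|² = 52]
   → A = (-8, -1)

A = (-8, -1)
B = (-2/3, -3)
D = (-7/2, -1)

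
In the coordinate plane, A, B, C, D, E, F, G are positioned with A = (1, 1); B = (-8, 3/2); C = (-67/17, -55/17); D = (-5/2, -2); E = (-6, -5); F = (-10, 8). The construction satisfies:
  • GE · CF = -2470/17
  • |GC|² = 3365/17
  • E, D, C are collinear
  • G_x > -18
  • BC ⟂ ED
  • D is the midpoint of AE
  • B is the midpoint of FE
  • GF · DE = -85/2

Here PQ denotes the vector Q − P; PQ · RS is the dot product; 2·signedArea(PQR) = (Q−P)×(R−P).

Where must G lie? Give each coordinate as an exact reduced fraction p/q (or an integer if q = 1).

G = (-17, 2)

1. G_x = -17  [GF · DE = -85/2 ∩ GE · CF = -2470/17]
2. G_y = 2  [GF · DE = -85/2 ∩ GE · CF = -2470/17]
   → G = (-17, 2)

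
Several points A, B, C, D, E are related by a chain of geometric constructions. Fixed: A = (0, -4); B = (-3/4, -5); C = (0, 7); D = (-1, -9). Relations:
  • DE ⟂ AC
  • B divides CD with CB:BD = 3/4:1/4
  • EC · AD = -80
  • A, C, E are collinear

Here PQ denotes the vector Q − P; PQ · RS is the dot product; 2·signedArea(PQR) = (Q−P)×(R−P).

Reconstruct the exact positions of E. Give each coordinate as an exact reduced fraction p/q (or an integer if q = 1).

E = (0, -9)

1. E_x = 0  [A, C, E are collinear ∩ DE ⟂ AC]
2. E_y = -9  [A, C, E are collinear ∩ DE ⟂ AC]
   → E = (0, -9)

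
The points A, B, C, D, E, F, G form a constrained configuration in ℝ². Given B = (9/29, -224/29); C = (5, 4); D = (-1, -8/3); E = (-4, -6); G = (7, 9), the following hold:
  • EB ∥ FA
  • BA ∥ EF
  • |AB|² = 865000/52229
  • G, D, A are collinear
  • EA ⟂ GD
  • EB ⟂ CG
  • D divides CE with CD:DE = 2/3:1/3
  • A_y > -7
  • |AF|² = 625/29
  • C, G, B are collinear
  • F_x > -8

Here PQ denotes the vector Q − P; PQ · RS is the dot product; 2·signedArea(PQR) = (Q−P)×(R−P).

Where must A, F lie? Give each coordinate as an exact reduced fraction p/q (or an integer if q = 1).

1. A_x = -6329/1801  [G, D, A are collinear ∩ EA ⟂ GD]
2. A_y = -11406/1801  [G, D, A are collinear ∩ EA ⟂ GD]
   → A = (-6329/1801, -11406/1801)
3. F_x = -408666/52229  [EB ∥ FA ∩ BA ∥ EF]
4. F_y = -240724/52229  [EB ∥ FA ∩ BA ∥ EF]
   → F = (-408666/52229, -240724/52229)

A = (-6329/1801, -11406/1801)
F = (-408666/52229, -240724/52229)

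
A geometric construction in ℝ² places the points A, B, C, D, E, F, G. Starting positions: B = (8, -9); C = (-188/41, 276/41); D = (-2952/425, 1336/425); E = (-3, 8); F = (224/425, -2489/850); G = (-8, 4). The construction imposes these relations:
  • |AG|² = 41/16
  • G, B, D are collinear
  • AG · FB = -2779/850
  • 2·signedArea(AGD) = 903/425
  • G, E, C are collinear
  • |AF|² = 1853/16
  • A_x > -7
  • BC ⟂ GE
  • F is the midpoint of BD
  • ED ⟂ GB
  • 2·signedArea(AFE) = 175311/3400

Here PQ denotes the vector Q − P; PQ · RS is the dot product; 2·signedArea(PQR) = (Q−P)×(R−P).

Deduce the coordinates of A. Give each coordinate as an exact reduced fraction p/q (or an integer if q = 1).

1. A_x = -27/4  [2·signedArea(AGD) = 903/425 ∩ AG · FB = -2779/850]
2. A_y = 5  [2·signedArea(AGD) = 903/425 ∩ AG · FB = -2779/850]
   → A = (-27/4, 5)

A = (-27/4, 5)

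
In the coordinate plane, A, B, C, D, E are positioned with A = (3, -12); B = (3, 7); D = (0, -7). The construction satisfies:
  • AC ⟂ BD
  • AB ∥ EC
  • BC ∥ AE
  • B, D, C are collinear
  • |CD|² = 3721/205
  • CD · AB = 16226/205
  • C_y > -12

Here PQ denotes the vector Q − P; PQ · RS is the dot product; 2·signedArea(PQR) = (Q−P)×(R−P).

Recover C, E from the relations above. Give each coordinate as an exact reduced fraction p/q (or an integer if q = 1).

1. C_x = -183/205  [B, D, C are collinear ∩ AC ⟂ BD]
2. C_y = -2289/205  [B, D, C are collinear ∩ AC ⟂ BD]
   → C = (-183/205, -2289/205)
3. E_x = -183/205  [AB ∥ EC ∩ BC ∥ AE]
4. E_y = -6184/205  [AB ∥ EC ∩ BC ∥ AE]
   → E = (-183/205, -6184/205)

C = (-183/205, -2289/205)
E = (-183/205, -6184/205)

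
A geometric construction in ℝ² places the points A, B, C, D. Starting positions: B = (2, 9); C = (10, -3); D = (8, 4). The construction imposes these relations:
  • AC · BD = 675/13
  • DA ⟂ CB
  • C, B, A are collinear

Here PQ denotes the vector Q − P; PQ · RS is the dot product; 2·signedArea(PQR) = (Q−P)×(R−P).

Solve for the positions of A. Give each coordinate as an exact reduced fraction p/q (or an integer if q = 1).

A = (80/13, 36/13)

1. A_x = 80/13  [C, B, A are collinear ∩ DA ⟂ CB]
2. A_y = 36/13  [C, B, A are collinear ∩ DA ⟂ CB]
   → A = (80/13, 36/13)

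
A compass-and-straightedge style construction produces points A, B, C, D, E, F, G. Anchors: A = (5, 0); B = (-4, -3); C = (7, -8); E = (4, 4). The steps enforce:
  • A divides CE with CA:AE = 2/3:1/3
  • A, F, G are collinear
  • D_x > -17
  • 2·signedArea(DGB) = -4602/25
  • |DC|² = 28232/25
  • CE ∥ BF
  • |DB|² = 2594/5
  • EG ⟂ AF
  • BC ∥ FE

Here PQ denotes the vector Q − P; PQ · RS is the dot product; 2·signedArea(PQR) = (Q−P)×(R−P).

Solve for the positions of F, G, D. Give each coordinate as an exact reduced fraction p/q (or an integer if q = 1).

1. F_x = -7  [BC ∥ FE ∩ CE ∥ BF]
2. F_y = 9  [BC ∥ FE ∩ CE ∥ BF]
   → F = (-7, 9)
3. G_x = 61/25  [A, F, G are collinear ∩ EG ⟂ AF]
4. G_y = 48/25  [A, F, G are collinear ∩ EG ⟂ AF]
   → G = (61/25, 48/25)
5. D_x = -411/25  [line 123/25·x + -161/25·y + 4611/25 = 0 ∩ |DB|² = 2594/5]
6. D_y = 402/25  [line 123/25·x + -161/25·y + 4611/25 = 0 ∩ |DB|² = 2594/5]
   → D = (-411/25, 402/25)

D = (-411/25, 402/25)
F = (-7, 9)
G = (61/25, 48/25)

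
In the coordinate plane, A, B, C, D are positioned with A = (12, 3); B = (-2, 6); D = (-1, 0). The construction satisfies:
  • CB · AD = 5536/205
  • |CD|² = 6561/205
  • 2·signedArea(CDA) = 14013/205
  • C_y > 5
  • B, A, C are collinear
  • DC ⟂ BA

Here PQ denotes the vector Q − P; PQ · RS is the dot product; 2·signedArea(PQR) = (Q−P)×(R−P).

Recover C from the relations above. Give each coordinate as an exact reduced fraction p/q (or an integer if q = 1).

C = (38/205, 1134/205)

1. C_x = 38/205  [B, A, C are collinear ∩ DC ⟂ BA]
2. C_y = 1134/205  [B, A, C are collinear ∩ DC ⟂ BA]
   → C = (38/205, 1134/205)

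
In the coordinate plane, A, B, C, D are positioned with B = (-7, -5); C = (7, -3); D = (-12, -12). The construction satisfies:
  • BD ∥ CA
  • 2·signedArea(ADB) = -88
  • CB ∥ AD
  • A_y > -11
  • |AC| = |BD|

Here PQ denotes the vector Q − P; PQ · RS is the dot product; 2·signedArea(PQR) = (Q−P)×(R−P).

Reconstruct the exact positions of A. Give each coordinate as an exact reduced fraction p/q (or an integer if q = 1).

1. A_x = 2  [CB ∥ AD ∩ BD ∥ CA]
2. A_y = -10  [CB ∥ AD ∩ BD ∥ CA]
   → A = (2, -10)

A = (2, -10)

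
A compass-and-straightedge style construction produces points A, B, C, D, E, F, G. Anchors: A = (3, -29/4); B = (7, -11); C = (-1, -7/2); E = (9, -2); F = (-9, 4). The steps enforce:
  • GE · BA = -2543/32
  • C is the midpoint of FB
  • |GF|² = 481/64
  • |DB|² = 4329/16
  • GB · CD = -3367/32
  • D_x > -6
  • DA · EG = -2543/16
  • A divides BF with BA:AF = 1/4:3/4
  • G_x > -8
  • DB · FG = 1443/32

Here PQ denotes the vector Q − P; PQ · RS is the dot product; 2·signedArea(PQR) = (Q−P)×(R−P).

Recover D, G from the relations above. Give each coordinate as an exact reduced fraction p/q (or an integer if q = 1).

1. G_x = -7  [line 4·x + -15/4·y + 1151/32 = 0 ∩ |GF|² = 481/64]
2. G_y = 17/8  [line 4·x + -15/4·y + 1151/32 = 0 ∩ |GF|² = 481/64]
   → G = (-7, 17/8)
3. D_x = -5  [DB · FG = 1443/32 ∩ DA · EG = -2543/16]
4. D_y = 1/4  [DB · FG = 1443/32 ∩ DA · EG = -2543/16]
   → D = (-5, 1/4)

D = (-5, 1/4)
G = (-7, 17/8)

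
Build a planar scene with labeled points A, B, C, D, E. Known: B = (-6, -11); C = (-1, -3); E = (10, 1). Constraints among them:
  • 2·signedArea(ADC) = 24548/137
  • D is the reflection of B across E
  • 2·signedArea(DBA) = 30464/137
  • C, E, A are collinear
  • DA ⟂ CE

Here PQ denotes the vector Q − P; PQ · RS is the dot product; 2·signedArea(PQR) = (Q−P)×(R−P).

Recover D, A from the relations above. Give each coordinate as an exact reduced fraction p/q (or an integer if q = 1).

A = (3834/137, 1033/137)
D = (26, 13)

1. D_x = 26  [D is the reflection of B across E]
2. D_y = 13  [D is the reflection of B across E]
   → D = (26, 13)
3. A_x = 3834/137  [C, E, A are collinear ∩ DA ⟂ CE]
4. A_y = 1033/137  [C, E, A are collinear ∩ DA ⟂ CE]
   → A = (3834/137, 1033/137)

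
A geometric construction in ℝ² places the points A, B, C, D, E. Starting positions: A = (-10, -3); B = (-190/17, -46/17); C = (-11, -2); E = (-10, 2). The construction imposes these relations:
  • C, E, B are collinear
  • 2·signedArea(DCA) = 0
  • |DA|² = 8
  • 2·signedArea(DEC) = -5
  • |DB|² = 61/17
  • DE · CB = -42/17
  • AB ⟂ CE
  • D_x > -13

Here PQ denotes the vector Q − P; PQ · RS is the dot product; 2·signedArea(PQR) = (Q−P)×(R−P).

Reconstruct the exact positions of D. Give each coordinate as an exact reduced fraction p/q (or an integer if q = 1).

D = (-12, -1)

1. D_x = -12  [2·signedArea(DCA) = 0 ∩ 2·signedArea(DEC) = -5]
2. D_y = -1  [2·signedArea(DCA) = 0 ∩ 2·signedArea(DEC) = -5]
   → D = (-12, -1)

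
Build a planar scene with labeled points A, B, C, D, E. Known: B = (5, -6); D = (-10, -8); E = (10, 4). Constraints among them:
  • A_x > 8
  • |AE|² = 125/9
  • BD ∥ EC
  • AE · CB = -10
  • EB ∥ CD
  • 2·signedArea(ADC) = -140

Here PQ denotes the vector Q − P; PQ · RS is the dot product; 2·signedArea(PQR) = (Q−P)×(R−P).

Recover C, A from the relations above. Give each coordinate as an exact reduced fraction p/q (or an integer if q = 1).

A = (25/3, 2/3)
C = (-5, 2)

1. C_x = -5  [EB ∥ CD ∩ BD ∥ EC]
2. C_y = 2  [EB ∥ CD ∩ BD ∥ EC]
   → C = (-5, 2)
3. A_x = 25/3  [2·signedArea(ADC) = -140 ∩ AE · CB = -10]
4. A_y = 2/3  [2·signedArea(ADC) = -140 ∩ AE · CB = -10]
   → A = (25/3, 2/3)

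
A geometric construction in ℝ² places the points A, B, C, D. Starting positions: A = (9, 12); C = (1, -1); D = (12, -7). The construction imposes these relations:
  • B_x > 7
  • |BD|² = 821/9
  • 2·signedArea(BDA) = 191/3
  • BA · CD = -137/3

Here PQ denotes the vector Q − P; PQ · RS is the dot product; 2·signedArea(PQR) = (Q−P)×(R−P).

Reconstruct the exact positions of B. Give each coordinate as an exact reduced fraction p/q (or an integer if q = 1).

1. B_x = 22/3  [BA · CD = -137/3 ∩ 2·signedArea(BDA) = 191/3]
2. B_y = 4/3  [BA · CD = -137/3 ∩ 2·signedArea(BDA) = 191/3]
   → B = (22/3, 4/3)

B = (22/3, 4/3)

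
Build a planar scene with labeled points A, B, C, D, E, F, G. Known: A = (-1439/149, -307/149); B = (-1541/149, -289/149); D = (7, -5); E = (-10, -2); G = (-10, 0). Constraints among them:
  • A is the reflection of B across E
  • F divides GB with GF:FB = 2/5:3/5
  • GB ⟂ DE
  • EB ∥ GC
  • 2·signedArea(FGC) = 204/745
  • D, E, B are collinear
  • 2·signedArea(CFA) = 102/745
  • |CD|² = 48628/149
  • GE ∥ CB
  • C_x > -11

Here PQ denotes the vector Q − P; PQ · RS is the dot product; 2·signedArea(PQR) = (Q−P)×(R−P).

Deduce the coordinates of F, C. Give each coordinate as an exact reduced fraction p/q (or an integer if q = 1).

1. F_x = -7552/745  [F divides GB with GF:FB = 2/5:3/5]
2. F_y = -578/745  [F divides GB with GF:FB = 2/5:3/5]
   → F = (-7552/745, -578/745)
3. C_x = -1541/149  [GE ∥ CB ∩ EB ∥ GC]
4. C_y = 9/149  [GE ∥ CB ∩ EB ∥ GC]
   → C = (-1541/149, 9/149)

C = (-1541/149, 9/149)
F = (-7552/745, -578/745)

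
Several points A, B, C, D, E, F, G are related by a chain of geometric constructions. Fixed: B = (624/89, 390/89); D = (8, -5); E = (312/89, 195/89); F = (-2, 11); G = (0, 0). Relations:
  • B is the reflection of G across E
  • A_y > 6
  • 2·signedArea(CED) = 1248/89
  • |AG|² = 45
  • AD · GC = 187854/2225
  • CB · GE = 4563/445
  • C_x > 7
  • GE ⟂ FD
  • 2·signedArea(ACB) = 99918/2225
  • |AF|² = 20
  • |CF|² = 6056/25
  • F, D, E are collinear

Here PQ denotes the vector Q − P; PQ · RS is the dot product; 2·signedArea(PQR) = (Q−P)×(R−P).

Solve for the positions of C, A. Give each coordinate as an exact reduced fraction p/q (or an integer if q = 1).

A = (-6/5, 33/5)
C = (3384/445, -111/89)

1. C_x = 3384/445  [line 640/89·x + 400/89·y + -4368/89 = 0 ∩ |CF|² = 6056/25]
2. C_y = -111/89  [line 640/89·x + 400/89·y + -4368/89 = 0 ∩ |CF|² = 6056/25]
   → C = (3384/445, -111/89)
3. A_x = -6/5  [AD · GC = 187854/2225 ∩ 2·signedArea(ACB) = 99918/2225]
4. A_y = 33/5  [AD · GC = 187854/2225 ∩ 2·signedArea(ACB) = 99918/2225]
   → A = (-6/5, 33/5)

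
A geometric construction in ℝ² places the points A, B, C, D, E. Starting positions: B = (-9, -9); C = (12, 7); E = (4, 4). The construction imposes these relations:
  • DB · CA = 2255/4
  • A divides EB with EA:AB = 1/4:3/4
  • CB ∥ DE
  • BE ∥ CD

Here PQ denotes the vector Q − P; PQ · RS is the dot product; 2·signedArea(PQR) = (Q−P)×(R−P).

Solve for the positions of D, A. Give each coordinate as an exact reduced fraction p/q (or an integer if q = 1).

1. D_x = 25  [CB ∥ DE ∩ BE ∥ CD]
2. D_y = 20  [CB ∥ DE ∩ BE ∥ CD]
   → D = (25, 20)
3. A_x = 3/4  [A divides EB with EA:AB = 1/4:3/4]
4. A_y = 3/4  [A divides EB with EA:AB = 1/4:3/4]
   → A = (3/4, 3/4)

A = (3/4, 3/4)
D = (25, 20)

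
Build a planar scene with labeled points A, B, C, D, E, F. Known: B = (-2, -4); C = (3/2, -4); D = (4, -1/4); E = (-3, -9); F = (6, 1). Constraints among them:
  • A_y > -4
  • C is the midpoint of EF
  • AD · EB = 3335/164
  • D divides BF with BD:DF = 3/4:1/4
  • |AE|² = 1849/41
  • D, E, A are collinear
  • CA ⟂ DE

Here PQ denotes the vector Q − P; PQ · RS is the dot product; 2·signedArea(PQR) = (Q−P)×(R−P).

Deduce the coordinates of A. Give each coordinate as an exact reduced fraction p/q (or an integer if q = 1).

1. A_x = 49/41  [D, E, A are collinear ∩ CA ⟂ DE]
2. A_y = -154/41  [D, E, A are collinear ∩ CA ⟂ DE]
   → A = (49/41, -154/41)

A = (49/41, -154/41)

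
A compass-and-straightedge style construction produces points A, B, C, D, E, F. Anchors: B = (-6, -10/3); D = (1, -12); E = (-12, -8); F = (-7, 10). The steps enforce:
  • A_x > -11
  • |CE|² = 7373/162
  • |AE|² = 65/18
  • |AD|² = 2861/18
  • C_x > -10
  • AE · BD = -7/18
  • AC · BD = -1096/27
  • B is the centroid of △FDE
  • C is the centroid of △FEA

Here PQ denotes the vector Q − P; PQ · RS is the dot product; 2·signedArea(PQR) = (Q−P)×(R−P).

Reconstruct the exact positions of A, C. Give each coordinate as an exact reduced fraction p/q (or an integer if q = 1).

A = (-21/2, -41/6)
C = (-59/6, -29/18)

1. A_x = -21/2  [line -7·x + 26/3·y + -257/18 = 0 ∩ |AE|² = 65/18]
2. A_y = -41/6  [line -7·x + 26/3·y + -257/18 = 0 ∩ |AE|² = 65/18]
   → A = (-21/2, -41/6)
3. C_x = -59/6  [AC · BD = -1096/27 ∩ C is the centroid of △FEA]
4. C_y = -29/18  [AC · BD = -1096/27 ∩ C is the centroid of △FEA]
   → C = (-59/6, -29/18)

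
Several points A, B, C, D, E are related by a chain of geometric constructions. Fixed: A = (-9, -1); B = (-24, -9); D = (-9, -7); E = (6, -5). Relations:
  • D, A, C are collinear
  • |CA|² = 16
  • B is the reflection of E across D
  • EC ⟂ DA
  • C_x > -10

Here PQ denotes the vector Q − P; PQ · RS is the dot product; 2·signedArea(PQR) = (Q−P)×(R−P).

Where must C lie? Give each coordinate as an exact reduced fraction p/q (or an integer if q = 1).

C = (-9, -5)

1. C_x = -9  [D, A, C are collinear ∩ EC ⟂ DA]
2. C_y = -5  [D, A, C are collinear ∩ EC ⟂ DA]
   → C = (-9, -5)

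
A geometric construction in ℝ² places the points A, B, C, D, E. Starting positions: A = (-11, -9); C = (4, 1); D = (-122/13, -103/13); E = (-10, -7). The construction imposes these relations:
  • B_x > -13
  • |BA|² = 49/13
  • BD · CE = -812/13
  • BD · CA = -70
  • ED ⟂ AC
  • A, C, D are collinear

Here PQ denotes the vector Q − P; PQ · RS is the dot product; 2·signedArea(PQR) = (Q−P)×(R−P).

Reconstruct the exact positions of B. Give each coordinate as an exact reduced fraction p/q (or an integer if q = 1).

1. B_x = -164/13  [BD · CA = -70 ∩ BD · CE = -812/13]
2. B_y = -131/13  [BD · CA = -70 ∩ BD · CE = -812/13]
   → B = (-164/13, -131/13)

B = (-164/13, -131/13)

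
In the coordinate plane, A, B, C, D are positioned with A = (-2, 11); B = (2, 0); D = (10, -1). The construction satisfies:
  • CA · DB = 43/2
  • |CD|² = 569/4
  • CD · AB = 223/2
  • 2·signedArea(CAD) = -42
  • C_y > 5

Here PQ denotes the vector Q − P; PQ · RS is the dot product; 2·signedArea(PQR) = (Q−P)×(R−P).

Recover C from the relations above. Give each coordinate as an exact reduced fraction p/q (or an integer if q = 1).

C = (0, 11/2)

1. C_x = 0  [CA · DB = 43/2 ∩ 2·signedArea(CAD) = -42]
2. C_y = 11/2  [CA · DB = 43/2 ∩ 2·signedArea(CAD) = -42]
   → C = (0, 11/2)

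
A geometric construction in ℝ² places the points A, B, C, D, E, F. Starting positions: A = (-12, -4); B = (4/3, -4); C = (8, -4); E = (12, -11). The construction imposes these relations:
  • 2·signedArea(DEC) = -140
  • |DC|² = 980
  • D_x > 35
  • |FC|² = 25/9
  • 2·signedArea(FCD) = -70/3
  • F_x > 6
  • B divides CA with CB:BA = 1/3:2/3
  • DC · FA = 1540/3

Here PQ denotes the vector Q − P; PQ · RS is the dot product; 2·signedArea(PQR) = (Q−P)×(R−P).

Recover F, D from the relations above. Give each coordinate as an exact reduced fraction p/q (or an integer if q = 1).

1. D_x = 36  [line -7·x + -4·y + 180 = 0 ∩ |DC|² = 980]
2. D_y = -18  [line -7·x + -4·y + 180 = 0 ∩ |DC|² = 980]
   → D = (36, -18)
3. F_x = 19/3  [2·signedArea(FCD) = -70/3 ∩ DC · FA = 1540/3]
4. F_y = -4  [2·signedArea(FCD) = -70/3 ∩ DC · FA = 1540/3]
   → F = (19/3, -4)

D = (36, -18)
F = (19/3, -4)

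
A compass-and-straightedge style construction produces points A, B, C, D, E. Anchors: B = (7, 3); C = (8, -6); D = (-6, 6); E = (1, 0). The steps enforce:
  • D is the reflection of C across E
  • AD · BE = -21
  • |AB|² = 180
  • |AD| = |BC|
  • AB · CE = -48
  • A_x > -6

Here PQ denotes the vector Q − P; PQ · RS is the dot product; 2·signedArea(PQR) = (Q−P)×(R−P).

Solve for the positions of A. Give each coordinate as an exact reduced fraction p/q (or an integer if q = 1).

A = (-5, -3)

1. A_x = -5  [AD · BE = -21 ∩ AB · CE = -48]
2. A_y = -3  [AD · BE = -21 ∩ AB · CE = -48]
   → A = (-5, -3)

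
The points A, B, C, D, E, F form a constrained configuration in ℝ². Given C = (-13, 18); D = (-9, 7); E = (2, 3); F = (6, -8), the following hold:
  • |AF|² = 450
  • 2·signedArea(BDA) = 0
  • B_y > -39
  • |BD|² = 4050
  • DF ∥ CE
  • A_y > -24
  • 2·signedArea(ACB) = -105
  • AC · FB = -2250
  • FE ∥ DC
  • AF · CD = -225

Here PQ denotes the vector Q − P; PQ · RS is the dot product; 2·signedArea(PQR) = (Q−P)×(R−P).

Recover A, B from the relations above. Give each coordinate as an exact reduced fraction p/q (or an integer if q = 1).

A = (21, -23)
B = (36, -38)

1. A_x = 21  [line -4·x + 11·y + 337 = 0 ∩ |AF|² = 450]
2. A_y = -23  [line -4·x + 11·y + 337 = 0 ∩ |AF|² = 450]
   → A = (21, -23)
3. B_x = 36  [AC · FB = -2250 ∩ 2·signedArea(BDA) = 0]
4. B_y = -38  [AC · FB = -2250 ∩ 2·signedArea(BDA) = 0]
   → B = (36, -38)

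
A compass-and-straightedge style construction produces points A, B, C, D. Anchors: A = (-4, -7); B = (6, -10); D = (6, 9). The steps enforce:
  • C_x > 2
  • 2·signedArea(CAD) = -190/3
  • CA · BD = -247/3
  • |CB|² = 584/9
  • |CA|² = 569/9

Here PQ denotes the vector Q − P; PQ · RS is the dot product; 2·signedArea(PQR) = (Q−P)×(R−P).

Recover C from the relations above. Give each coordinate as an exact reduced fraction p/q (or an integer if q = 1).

1. C_x = 8/3  [2·signedArea(CAD) = -190/3 ∩ CA · BD = -247/3]
2. C_y = -8/3  [2·signedArea(CAD) = -190/3 ∩ CA · BD = -247/3]
   → C = (8/3, -8/3)

C = (8/3, -8/3)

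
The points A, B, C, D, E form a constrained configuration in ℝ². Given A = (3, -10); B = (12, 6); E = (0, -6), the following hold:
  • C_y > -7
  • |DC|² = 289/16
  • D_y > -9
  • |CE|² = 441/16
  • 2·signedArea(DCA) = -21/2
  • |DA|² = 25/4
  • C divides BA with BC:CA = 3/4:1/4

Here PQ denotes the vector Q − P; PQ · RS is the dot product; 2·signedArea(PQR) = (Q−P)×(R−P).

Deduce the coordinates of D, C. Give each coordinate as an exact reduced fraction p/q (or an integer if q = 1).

1. C_x = 21/4  [C divides BA with BC:CA = 3/4:1/4]
2. C_y = -6  [C divides BA with BC:CA = 3/4:1/4]
   → C = (21/4, -6)
3. D_x = 3/2  [line 4·x + -9/4·y + -24 = 0 ∩ |DA|² = 25/4]
4. D_y = -8  [line 4·x + -9/4·y + -24 = 0 ∩ |DA|² = 25/4]
   → D = (3/2, -8)

C = (21/4, -6)
D = (3/2, -8)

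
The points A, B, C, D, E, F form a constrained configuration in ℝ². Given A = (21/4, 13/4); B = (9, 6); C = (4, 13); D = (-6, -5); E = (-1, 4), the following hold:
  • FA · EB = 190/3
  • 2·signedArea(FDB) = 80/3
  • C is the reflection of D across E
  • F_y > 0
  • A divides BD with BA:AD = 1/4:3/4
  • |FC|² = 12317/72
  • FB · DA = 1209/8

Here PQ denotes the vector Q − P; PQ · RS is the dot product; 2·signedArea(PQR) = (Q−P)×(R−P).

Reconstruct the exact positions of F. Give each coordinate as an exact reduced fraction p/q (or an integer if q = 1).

1. F_x = -7/12  [FB · DA = 1209/8 ∩ FA · EB = 190/3]
2. F_y = 3/4  [FB · DA = 1209/8 ∩ FA · EB = 190/3]
   → F = (-7/12, 3/4)

F = (-7/12, 3/4)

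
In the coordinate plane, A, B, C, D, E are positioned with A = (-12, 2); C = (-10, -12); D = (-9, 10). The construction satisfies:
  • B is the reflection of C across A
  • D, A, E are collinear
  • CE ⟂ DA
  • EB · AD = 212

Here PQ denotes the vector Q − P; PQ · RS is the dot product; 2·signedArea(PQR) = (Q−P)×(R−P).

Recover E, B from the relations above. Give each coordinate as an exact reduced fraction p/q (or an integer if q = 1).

B = (-14, 16)
E = (-1194/73, -702/73)

1. E_x = -1194/73  [D, A, E are collinear ∩ CE ⟂ DA]
2. E_y = -702/73  [D, A, E are collinear ∩ CE ⟂ DA]
   → E = (-1194/73, -702/73)
3. B_x = -14  [B is the reflection of C across A]
4. B_y = 16  [B is the reflection of C across A]
   → B = (-14, 16)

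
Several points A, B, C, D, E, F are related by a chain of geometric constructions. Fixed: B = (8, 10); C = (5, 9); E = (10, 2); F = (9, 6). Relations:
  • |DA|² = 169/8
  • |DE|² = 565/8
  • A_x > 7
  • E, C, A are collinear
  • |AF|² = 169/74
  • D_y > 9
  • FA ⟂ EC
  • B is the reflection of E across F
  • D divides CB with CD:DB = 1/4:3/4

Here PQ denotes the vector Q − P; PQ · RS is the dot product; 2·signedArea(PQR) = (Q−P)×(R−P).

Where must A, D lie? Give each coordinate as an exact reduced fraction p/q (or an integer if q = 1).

1. A_x = 575/74  [E, C, A are collinear ∩ FA ⟂ EC]
2. A_y = 379/74  [E, C, A are collinear ∩ FA ⟂ EC]
   → A = (575/74, 379/74)
3. D_x = 23/4  [D divides CB with CD:DB = 1/4:3/4]
4. D_y = 37/4  [D divides CB with CD:DB = 1/4:3/4]
   → D = (23/4, 37/4)

A = (575/74, 379/74)
D = (23/4, 37/4)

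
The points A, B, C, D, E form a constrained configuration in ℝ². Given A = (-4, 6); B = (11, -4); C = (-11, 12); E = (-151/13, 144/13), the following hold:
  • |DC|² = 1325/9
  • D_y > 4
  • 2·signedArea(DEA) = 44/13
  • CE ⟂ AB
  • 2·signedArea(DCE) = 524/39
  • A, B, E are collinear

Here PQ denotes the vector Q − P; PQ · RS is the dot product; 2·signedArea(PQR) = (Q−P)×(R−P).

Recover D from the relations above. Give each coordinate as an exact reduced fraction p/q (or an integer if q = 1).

D = (-4/3, 14/3)

1. D_x = -4/3  [2·signedArea(DEA) = 44/13 ∩ 2·signedArea(DCE) = 524/39]
2. D_y = 14/3  [2·signedArea(DEA) = 44/13 ∩ 2·signedArea(DCE) = 524/39]
   → D = (-4/3, 14/3)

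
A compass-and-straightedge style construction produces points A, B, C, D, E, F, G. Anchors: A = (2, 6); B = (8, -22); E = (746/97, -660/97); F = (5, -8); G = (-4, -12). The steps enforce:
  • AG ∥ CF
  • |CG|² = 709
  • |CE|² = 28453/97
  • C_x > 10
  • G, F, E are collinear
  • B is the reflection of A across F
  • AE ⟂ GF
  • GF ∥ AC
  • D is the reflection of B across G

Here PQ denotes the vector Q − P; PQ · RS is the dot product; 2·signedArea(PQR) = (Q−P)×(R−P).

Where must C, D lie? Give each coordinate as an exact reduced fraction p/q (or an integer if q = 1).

1. C_x = 11  [AG ∥ CF ∩ GF ∥ AC]
2. C_y = 10  [AG ∥ CF ∩ GF ∥ AC]
   → C = (11, 10)
3. D_x = -16  [D is the reflection of B across G]
4. D_y = -2  [D is the reflection of B across G]
   → D = (-16, -2)

C = (11, 10)
D = (-16, -2)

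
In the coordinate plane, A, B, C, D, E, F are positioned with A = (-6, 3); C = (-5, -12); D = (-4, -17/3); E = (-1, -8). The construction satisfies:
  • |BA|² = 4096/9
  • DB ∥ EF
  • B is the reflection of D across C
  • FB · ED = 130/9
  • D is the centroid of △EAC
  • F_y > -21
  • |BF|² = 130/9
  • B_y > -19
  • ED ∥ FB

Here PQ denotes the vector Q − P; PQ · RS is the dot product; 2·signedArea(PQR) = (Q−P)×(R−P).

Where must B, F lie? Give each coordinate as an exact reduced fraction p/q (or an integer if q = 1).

B = (-6, -55/3)
F = (-3, -62/3)

1. B_x = -6  [B is the reflection of D across C]
2. B_y = -55/3  [B is the reflection of D across C]
   → B = (-6, -55/3)
3. F_x = -3  [ED ∥ FB ∩ DB ∥ EF]
4. F_y = -62/3  [ED ∥ FB ∩ DB ∥ EF]
   → F = (-3, -62/3)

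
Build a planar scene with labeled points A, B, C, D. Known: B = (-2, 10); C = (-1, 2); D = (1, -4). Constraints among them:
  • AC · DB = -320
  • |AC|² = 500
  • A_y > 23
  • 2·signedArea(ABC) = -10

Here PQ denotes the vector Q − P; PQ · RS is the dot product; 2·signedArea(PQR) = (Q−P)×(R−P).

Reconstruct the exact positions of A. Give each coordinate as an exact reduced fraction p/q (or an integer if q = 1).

A = (-5, 24)

1. A_x = -5  [2·signedArea(ABC) = -10 ∩ AC · DB = -320]
2. A_y = 24  [2·signedArea(ABC) = -10 ∩ AC · DB = -320]
   → A = (-5, 24)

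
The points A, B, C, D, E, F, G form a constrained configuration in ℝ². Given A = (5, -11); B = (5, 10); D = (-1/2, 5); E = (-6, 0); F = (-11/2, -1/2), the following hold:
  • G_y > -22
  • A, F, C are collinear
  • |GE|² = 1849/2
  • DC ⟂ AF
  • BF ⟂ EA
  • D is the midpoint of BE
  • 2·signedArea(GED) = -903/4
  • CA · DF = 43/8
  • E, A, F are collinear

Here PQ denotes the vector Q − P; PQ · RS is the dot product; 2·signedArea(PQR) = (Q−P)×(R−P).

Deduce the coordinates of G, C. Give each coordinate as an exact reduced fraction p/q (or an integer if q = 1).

C = (-23/4, -1/4)
G = (31/2, -43/2)

1. G_x = 31/2  [line -5·x + 11/2·y + 783/4 = 0 ∩ |GE|² = 1849/2]
2. G_y = -43/2  [line -5·x + 11/2·y + 783/4 = 0 ∩ |GE|² = 1849/2]
   → G = (31/2, -43/2)
3. C_x = -23/4  [A, F, C are collinear ∩ DC ⟂ AF]
4. C_y = -1/4  [A, F, C are collinear ∩ DC ⟂ AF]
   → C = (-23/4, -1/4)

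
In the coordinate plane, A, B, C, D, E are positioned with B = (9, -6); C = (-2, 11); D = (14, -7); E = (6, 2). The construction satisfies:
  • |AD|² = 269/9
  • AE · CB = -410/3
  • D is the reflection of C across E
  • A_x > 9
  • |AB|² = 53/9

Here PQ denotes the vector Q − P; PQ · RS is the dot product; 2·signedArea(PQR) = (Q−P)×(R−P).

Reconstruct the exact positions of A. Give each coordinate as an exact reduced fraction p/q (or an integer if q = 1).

A = (29/3, -11/3)

1. A_x = 29/3  [line -11·x + 17·y + 506/3 = 0 ∩ |AB|² = 53/9]
2. A_y = -11/3  [line -11·x + 17·y + 506/3 = 0 ∩ |AB|² = 53/9]
   → A = (29/3, -11/3)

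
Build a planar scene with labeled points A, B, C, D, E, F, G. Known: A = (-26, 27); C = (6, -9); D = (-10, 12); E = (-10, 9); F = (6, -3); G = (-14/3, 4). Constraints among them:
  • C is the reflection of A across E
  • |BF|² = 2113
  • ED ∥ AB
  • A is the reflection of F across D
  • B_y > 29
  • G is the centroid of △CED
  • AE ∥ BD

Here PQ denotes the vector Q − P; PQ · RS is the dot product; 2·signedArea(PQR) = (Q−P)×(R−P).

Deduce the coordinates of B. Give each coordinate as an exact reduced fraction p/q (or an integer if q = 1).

B = (-26, 30)

1. B_x = -26  [AE ∥ BD ∩ ED ∥ AB]
2. B_y = 30  [AE ∥ BD ∩ ED ∥ AB]
   → B = (-26, 30)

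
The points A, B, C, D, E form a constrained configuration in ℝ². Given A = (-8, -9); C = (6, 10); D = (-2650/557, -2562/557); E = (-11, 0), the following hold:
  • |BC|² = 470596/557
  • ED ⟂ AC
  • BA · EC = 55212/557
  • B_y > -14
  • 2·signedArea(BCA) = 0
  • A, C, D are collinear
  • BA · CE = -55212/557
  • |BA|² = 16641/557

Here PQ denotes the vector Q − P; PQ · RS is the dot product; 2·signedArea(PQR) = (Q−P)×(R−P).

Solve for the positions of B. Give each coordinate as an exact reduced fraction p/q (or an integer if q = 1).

1. B_x = -6262/557  [2·signedArea(BCA) = 0 ∩ BA · CE = -55212/557]
2. B_y = -7464/557  [2·signedArea(BCA) = 0 ∩ BA · CE = -55212/557]
   → B = (-6262/557, -7464/557)

B = (-6262/557, -7464/557)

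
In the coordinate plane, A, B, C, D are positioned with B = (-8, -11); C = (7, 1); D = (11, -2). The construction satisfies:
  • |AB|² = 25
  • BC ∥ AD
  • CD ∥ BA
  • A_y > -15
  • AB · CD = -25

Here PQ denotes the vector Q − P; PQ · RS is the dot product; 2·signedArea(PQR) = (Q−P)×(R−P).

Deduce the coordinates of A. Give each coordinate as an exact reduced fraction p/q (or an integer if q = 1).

A = (-4, -14)

1. A_x = -4  [BC ∥ AD ∩ CD ∥ BA]
2. A_y = -14  [BC ∥ AD ∩ CD ∥ BA]
   → A = (-4, -14)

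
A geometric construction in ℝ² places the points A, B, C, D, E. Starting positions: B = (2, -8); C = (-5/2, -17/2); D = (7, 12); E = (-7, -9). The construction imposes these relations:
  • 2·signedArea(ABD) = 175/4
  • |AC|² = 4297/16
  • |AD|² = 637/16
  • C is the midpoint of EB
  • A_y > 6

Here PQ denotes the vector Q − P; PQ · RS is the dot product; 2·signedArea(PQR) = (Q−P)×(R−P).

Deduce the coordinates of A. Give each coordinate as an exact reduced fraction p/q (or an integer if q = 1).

1. A_x = 7/2  [line -20·x + 5·y + 145/4 = 0 ∩ |AC|² = 4297/16]
2. A_y = 27/4  [line -20·x + 5·y + 145/4 = 0 ∩ |AC|² = 4297/16]
   → A = (7/2, 27/4)

A = (7/2, 27/4)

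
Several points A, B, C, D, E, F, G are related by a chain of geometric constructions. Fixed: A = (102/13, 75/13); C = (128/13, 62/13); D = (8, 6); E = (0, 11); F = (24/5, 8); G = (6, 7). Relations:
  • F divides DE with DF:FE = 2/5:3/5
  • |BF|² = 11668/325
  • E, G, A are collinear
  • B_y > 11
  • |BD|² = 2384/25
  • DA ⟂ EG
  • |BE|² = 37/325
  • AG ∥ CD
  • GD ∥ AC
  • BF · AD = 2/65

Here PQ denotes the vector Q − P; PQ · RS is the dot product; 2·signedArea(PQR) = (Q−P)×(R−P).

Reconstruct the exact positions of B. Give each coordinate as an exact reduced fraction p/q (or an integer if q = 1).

B = (-16/65, 146/13)

1. B_x = -16/65  [line -2/13·x + -3/13·y + 166/65 = 0 ∩ |BE|² = 37/325]
2. B_y = 146/13  [line -2/13·x + -3/13·y + 166/65 = 0 ∩ |BE|² = 37/325]
   → B = (-16/65, 146/13)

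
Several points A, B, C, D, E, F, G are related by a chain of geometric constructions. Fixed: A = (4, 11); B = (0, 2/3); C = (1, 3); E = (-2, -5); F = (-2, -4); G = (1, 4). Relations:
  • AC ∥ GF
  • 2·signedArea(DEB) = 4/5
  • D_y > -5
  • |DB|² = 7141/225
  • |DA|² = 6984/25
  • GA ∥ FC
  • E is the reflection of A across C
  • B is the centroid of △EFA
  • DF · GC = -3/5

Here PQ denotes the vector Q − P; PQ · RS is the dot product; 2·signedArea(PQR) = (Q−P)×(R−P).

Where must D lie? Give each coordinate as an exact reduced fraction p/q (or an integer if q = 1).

1. D_x = -2  [DF · GC = -3/5 ∩ 2·signedArea(DEB) = 4/5]
2. D_y = -23/5  [DF · GC = -3/5 ∩ 2·signedArea(DEB) = 4/5]
   → D = (-2, -23/5)

D = (-2, -23/5)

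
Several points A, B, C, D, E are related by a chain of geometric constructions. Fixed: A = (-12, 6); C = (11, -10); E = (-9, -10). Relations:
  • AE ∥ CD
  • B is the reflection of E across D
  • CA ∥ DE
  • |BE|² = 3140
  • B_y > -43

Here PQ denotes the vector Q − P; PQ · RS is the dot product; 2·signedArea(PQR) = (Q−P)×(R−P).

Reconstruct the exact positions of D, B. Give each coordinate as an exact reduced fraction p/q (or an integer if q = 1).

B = (37, -42)
D = (14, -26)

1. D_x = 14  [CA ∥ DE ∩ AE ∥ CD]
2. D_y = -26  [CA ∥ DE ∩ AE ∥ CD]
   → D = (14, -26)
3. B_x = 37  [B is the reflection of E across D]
4. B_y = -42  [B is the reflection of E across D]
   → B = (37, -42)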